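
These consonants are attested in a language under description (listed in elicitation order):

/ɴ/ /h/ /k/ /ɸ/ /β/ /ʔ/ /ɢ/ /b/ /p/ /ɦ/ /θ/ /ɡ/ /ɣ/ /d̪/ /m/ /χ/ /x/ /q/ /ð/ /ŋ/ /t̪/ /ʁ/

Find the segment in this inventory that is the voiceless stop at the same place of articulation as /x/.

/x/ is a voiceless velar fricative.
The voiceless stop at the same place is a voiceless velar stop — in this inventory, /k/.

/k/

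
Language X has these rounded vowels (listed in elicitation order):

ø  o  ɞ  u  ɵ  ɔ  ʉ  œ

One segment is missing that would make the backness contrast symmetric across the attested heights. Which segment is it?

Front: /ø/ (high-mid), /œ/ (low-mid).
Central: /ʉ/ (high), /ɵ/ (high-mid), /ɞ/ (low-mid).
Back: /u/ (high), /o/ (high-mid), /ɔ/ (low-mid).
The high row has no front member, so the gap is the high front rounded vowel /y/.

/y/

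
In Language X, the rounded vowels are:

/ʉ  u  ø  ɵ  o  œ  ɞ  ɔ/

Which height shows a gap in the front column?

high: front —, central /ʉ/, back /u/.
high-mid: front /ø/, central /ɵ/, back /o/.
low-mid: front /œ/, central /ɞ/, back /ɔ/.
Every height has a front member except high, where /y/ would be expected.

high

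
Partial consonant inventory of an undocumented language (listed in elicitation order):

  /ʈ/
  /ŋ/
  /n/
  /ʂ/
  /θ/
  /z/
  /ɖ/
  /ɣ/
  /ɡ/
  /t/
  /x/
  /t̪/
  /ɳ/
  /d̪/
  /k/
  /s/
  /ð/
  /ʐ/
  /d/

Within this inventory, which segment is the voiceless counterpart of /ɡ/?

/ɡ/ is a voiced velar stop.
The voiceless counterpart is a voiceless velar stop — in this inventory, /k/.

/k/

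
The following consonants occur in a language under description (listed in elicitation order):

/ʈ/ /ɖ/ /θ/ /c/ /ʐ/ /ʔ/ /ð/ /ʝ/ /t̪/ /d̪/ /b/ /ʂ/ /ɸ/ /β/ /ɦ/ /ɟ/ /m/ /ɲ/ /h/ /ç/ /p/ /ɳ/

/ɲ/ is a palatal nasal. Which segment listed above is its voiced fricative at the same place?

/ʝ/

The voiced fricative at the same place is a voiced palatal fricative — in this inventory, /ʝ/.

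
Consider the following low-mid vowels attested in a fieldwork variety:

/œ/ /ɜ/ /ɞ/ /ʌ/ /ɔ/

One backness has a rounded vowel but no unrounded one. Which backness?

front: unrounded —, rounded /œ/.
central: unrounded /ɜ/, rounded /ɞ/.
back: unrounded /ʌ/, rounded /ɔ/.
Every backness has an unrounded member except front, where /ɛ/ would be expected.

front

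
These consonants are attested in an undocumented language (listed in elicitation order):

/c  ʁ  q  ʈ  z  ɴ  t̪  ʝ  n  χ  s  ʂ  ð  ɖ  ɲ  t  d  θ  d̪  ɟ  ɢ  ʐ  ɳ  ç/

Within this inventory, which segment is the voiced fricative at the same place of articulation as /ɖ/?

/ʐ/

/ɖ/ is a voiced retroflex stop.
The voiced fricative at the same place is a voiced retroflex fricative — in this inventory, /ʐ/.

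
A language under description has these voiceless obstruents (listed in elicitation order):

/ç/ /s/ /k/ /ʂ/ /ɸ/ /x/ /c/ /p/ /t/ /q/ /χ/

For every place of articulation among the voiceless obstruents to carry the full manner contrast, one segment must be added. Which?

bilabial: stop /p/, fricative /ɸ/.
alveolar: stop /t/, fricative /s/.
retroflex: stop —, fricative /ʂ/.
palatal: stop /c/, fricative /ç/.
velar: stop /k/, fricative /x/.
uvular: stop /q/, fricative /χ/.
The retroflex row has no stop member, so the gap is the retroflex stop /ʈ/.

/ʈ/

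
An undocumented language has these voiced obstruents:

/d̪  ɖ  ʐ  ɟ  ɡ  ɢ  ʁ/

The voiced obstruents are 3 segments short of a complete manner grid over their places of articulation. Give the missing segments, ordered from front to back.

Stop: /d̪/ (dental), /ɖ/ (retroflex), /ɟ/ (palatal), /ɡ/ (velar), /ɢ/ (uvular).
Fricative: /ʐ/ (retroflex), /ʁ/ (uvular).
Gaps, from front to back: dental lacks fricative (/ð/); palatal lacks fricative (/ʝ/); velar lacks fricative (/ɣ/).

/ð/, /ʝ/, /ɣ/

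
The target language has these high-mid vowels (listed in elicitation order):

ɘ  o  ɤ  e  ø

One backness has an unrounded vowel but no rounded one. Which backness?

front: unrounded /e/, rounded /ø/.
central: unrounded /ɘ/, rounded —.
back: unrounded /ɤ/, rounded /o/.
Every backness has a rounded member except central, where /ɵ/ would be expected.

central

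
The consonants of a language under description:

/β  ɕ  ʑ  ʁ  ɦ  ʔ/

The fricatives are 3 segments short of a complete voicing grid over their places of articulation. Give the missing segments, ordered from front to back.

bilabial: voiceless —, voiced /β/.
alveolo-palatal: voiceless /ɕ/, voiced /ʑ/.
uvular: voiceless —, voiced /ʁ/.
glottal: voiceless —, voiced /ɦ/.
Gaps, from front to back: bilabial lacks voiceless (/ɸ/); uvular lacks voiceless (/χ/); glottal lacks voiceless (/h/).

/ɸ/, /χ/, /h/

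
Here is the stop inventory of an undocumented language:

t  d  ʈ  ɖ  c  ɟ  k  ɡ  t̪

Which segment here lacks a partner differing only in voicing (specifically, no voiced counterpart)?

Alveolar: /t/ ~ /d/
Retroflex: /ʈ/ ~ /ɖ/
Palatal: /c/ ~ /ɟ/
Velar: /k/ ~ /ɡ/
Dental: only /t̪/ (voiceless); no voiced partner.
So /t̪/ is the unpaired segment.

/t̪/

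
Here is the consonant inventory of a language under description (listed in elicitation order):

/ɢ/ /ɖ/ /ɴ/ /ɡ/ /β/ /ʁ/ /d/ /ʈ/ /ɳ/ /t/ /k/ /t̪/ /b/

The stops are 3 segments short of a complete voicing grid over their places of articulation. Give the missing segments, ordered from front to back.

Voiceless: /t̪/ (dental), /t/ (alveolar), /ʈ/ (retroflex), /k/ (velar).
Voiced: /b/ (bilabial), /d/ (alveolar), /ɖ/ (retroflex), /ɡ/ (velar), /ɢ/ (uvular).
Gaps, from front to back: bilabial lacks voiceless (/p/); dental lacks voiced (/d̪/); uvular lacks voiceless (/q/).

/p/, /d̪/, /q/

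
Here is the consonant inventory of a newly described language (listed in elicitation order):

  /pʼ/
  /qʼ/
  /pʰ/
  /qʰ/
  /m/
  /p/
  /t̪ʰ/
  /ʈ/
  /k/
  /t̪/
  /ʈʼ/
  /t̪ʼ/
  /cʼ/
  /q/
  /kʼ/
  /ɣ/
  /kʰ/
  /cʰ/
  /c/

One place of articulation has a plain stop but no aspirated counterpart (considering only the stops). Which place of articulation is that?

place of articulation  plain     aspirated  ejective
bilabial          p         pʰ        pʼ      
dental            t̪        t̪ʰ       t̪ʼ     
retroflex         ʈ         —         ʈʼ      
palatal           c         cʰ        cʼ      
velar             k         kʰ        kʼ      
uvular            q         qʰ        qʼ      
Every place of articulation has an aspirated member except retroflex, where /ʈʰ/ would be expected.

retroflex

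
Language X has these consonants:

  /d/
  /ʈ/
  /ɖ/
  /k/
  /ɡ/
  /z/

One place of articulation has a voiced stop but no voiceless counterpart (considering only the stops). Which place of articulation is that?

alveolar

place of articulation  voiceless  voiced  
alveolar          —         d       
retroflex         ʈ         ɖ       
velar             k         ɡ       
Every place of articulation has a voiceless member except alveolar, where /t/ would be expected.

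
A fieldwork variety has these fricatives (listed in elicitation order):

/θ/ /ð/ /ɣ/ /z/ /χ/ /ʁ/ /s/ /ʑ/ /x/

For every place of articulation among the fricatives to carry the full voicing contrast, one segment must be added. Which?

dental: voiceless /θ/, voiced /ð/.
alveolar: voiceless /s/, voiced /z/.
alveolo-palatal: voiceless —, voiced /ʑ/.
velar: voiceless /x/, voiced /ɣ/.
uvular: voiceless /χ/, voiced /ʁ/.
The alveolo-palatal row has no voiceless member, so the gap is the voiceless alveolo-palatal fricative /ɕ/.

/ɕ/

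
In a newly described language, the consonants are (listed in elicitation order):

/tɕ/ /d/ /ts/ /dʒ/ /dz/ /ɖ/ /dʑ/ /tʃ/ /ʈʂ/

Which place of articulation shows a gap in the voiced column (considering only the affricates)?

retroflex

place of articulation  voiceless  voiced  
alveolar          ts        dz      
postalveolar      tʃ        dʒ      
retroflex         ʈʂ        —       
alveolo-palatal   tɕ        dʑ      
Every place of articulation has a voiced member except retroflex, where /ɖʐ/ would be expected.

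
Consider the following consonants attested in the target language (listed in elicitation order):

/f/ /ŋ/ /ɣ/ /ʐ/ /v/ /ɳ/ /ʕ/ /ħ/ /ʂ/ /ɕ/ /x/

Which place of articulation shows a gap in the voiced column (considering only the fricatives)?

Voiceless: /f/ (labiodental), /ʂ/ (retroflex), /ɕ/ (alveolo-palatal), /x/ (velar), /ħ/ (pharyngeal).
Voiced: /v/ (labiodental), /ʐ/ (retroflex), /ɣ/ (velar), /ʕ/ (pharyngeal).
Every place of articulation has a voiced member except alveolo-palatal, where /ʑ/ would be expected.

alveolo-palatal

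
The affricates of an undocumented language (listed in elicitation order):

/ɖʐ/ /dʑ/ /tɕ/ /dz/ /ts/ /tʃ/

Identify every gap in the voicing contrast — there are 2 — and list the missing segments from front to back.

/dʒ/, /ʈʂ/

alveolar: voiceless /ts/, voiced /dz/.
postalveolar: voiceless /tʃ/, voiced —.
retroflex: voiceless —, voiced /ɖʐ/.
alveolo-palatal: voiceless /tɕ/, voiced /dʑ/.
Gaps, from front to back: postalveolar lacks voiced (/dʒ/); retroflex lacks voiceless (/ʈʂ/).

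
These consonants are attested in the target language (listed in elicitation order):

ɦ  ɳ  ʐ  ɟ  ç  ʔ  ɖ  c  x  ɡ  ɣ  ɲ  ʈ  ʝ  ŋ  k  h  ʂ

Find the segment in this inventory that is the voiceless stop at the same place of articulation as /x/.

/k/

/x/ is a voiceless velar fricative.
The voiceless stop at the same place is a voiceless velar stop — in this inventory, /k/.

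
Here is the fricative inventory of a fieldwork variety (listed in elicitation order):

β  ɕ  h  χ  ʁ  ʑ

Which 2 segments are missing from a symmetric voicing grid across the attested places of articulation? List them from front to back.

/ɸ/, /ɦ/

Voiceless: /ɕ/ (alveolo-palatal), /χ/ (uvular), /h/ (glottal).
Voiced: /β/ (bilabial), /ʑ/ (alveolo-palatal), /ʁ/ (uvular).
Gaps, from front to back: bilabial lacks voiceless (/ɸ/); glottal lacks voiced (/ɦ/).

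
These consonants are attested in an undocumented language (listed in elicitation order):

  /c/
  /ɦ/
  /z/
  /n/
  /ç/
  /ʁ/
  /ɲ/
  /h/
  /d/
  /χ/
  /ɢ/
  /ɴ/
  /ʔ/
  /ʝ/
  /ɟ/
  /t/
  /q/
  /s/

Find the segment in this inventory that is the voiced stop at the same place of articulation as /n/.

/d/

/n/ is an alveolar nasal.
The voiced stop at the same place is a voiced alveolar stop — in this inventory, /d/.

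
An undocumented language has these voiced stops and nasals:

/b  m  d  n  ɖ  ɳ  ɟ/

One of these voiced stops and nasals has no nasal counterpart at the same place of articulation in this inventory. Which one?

Bilabial: /b/ ~ /m/
Alveolar: /d/ ~ /n/
Retroflex: /ɖ/ ~ /ɳ/
Palatal: only /ɟ/ (oral stop); no nasal partner.
So /ɟ/ is the unpaired segment.

/ɟ/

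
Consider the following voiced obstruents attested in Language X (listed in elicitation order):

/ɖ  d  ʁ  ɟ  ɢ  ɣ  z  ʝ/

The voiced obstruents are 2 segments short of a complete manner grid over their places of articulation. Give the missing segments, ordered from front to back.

/ʐ/, /ɡ/

Stop: /d/ (alveolar), /ɖ/ (retroflex), /ɟ/ (palatal), /ɢ/ (uvular).
Fricative: /z/ (alveolar), /ʝ/ (palatal), /ɣ/ (velar), /ʁ/ (uvular).
Gaps, from front to back: retroflex lacks fricative (/ʐ/); velar lacks stop (/ɡ/).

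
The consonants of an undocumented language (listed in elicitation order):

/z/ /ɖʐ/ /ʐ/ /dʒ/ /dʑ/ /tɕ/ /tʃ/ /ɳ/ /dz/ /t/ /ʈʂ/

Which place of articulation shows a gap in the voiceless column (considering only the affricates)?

alveolar

place of articulation  voiceless  voiced  
alveolar          —         dz      
postalveolar      tʃ        dʒ      
retroflex         ʈʂ        ɖʐ      
alveolo-palatal   tɕ        dʑ      
Every place of articulation has a voiceless member except alveolar, where /ts/ would be expected.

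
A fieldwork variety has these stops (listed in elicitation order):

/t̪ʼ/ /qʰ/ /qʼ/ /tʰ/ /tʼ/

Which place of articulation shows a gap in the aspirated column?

dental

place of articulation  aspirated  ejective
dental            —         t̪ʼ     
alveolar          tʰ        tʼ      
uvular            qʰ        qʼ      
Every place of articulation has an aspirated member except dental, where /t̪ʰ/ would be expected.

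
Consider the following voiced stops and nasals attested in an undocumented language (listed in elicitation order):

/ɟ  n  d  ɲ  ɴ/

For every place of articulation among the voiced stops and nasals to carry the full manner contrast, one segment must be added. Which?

/ɢ/

place of articulation  oral stop  nasal   
alveolar          d         n       
palatal           ɟ         ɲ       
uvular            —         ɴ       
The uvular row has no oral stop member, so the gap is the uvular oral stop /ɢ/.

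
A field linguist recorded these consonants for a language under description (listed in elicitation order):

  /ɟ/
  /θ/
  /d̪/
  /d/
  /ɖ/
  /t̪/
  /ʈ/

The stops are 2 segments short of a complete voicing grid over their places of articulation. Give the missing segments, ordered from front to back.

Voiceless: /t̪/ (dental), /ʈ/ (retroflex).
Voiced: /d̪/ (dental), /d/ (alveolar), /ɖ/ (retroflex), /ɟ/ (palatal).
Gaps, from front to back: alveolar lacks voiceless (/t/); palatal lacks voiceless (/c/).

/t/, /c/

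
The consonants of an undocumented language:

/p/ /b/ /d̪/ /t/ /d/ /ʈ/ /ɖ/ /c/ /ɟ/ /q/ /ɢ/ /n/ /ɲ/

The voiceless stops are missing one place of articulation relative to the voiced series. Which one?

Voiceless: /p/ (bilabial), /t/ (alveolar), /ʈ/ (retroflex), /c/ (palatal), /q/ (uvular).
Voiced: /b/ (bilabial), /d̪/ (dental), /d/ (alveolar), /ɖ/ (retroflex), /ɟ/ (palatal), /ɢ/ (uvular).
Every place of articulation has a voiceless member except dental, where /t̪/ would be expected.

dental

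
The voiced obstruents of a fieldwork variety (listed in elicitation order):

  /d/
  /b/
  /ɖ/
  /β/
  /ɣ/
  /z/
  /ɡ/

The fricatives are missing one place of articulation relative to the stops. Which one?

Stop: /b/ (bilabial), /d/ (alveolar), /ɖ/ (retroflex), /ɡ/ (velar).
Fricative: /β/ (bilabial), /z/ (alveolar), /ɣ/ (velar).
Every place of articulation has a fricative member except retroflex, where /ʐ/ would be expected.

retroflex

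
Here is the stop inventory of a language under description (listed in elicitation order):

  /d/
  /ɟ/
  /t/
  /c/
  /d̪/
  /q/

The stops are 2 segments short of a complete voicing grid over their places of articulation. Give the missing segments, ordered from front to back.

Voiceless: /t/ (alveolar), /c/ (palatal), /q/ (uvular).
Voiced: /d̪/ (dental), /d/ (alveolar), /ɟ/ (palatal).
Gaps, from front to back: dental lacks voiceless (/t̪/); uvular lacks voiced (/ɢ/).

/t̪/, /ɢ/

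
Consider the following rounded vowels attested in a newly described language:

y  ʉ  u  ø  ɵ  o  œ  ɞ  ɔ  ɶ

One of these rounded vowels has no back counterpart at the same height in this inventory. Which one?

/ɶ/

High: /y/ ~ /ʉ/ ~ /u/
High-mid: /ø/ ~ /ɵ/ ~ /o/
Low-mid: /œ/ ~ /ɞ/ ~ /ɔ/
Low: only /ɶ/ (front); no back partner.
So /ɶ/ is the unpaired segment.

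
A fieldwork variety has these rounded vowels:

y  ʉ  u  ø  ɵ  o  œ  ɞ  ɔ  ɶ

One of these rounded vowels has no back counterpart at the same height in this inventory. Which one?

High: /y/ ~ /ʉ/ ~ /u/
High-mid: /ø/ ~ /ɵ/ ~ /o/
Low-mid: /œ/ ~ /ɞ/ ~ /ɔ/
Low: only /ɶ/ (front); no back partner.
So /ɶ/ is the unpaired segment.

/ɶ/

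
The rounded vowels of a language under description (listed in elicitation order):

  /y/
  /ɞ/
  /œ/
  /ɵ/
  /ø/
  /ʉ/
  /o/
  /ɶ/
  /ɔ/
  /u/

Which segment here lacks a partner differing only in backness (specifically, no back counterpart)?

High: /y/ ~ /ʉ/ ~ /u/
High-mid: /ø/ ~ /ɵ/ ~ /o/
Low-mid: /œ/ ~ /ɞ/ ~ /ɔ/
Low: only /ɶ/ (front); no back partner.
So /ɶ/ is the unpaired segment.

/ɶ/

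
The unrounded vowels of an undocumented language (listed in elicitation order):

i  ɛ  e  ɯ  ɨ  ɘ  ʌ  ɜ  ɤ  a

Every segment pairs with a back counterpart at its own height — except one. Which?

/a/

High: /i/ ~ /ɨ/ ~ /ɯ/
High-mid: /e/ ~ /ɘ/ ~ /ɤ/
Low-mid: /ɛ/ ~ /ɜ/ ~ /ʌ/
Low: only /a/ (front); no back partner.
So /a/ is the unpaired segment.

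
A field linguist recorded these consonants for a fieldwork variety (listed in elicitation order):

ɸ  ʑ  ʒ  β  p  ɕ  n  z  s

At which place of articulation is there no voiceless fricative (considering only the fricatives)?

postalveolar

bilabial: voiceless /ɸ/, voiced /β/.
alveolar: voiceless /s/, voiced /z/.
postalveolar: voiceless —, voiced /ʒ/.
alveolo-palatal: voiceless /ɕ/, voiced /ʑ/.
Every place of articulation has a voiceless member except postalveolar, where /ʃ/ would be expected.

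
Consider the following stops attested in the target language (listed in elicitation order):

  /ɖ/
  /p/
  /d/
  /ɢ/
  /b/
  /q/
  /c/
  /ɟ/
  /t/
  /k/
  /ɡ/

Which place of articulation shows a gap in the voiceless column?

retroflex

place of articulation  voiceless  voiced  
bilabial          p         b       
alveolar          t         d       
retroflex         —         ɖ       
palatal           c         ɟ       
velar             k         ɡ       
uvular            q         ɢ       
Every place of articulation has a voiceless member except retroflex, where /ʈ/ would be expected.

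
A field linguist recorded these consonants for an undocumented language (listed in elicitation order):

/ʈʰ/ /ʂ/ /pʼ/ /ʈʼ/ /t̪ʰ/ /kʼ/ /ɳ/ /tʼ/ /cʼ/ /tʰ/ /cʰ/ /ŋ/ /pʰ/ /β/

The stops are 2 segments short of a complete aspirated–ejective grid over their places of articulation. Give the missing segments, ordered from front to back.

bilabial: aspirated /pʰ/, ejective /pʼ/.
dental: aspirated /t̪ʰ/, ejective —.
alveolar: aspirated /tʰ/, ejective /tʼ/.
retroflex: aspirated /ʈʰ/, ejective /ʈʼ/.
palatal: aspirated /cʰ/, ejective /cʼ/.
velar: aspirated —, ejective /kʼ/.
Gaps, from front to back: dental lacks ejective (/t̪ʼ/); velar lacks aspirated (/kʰ/).

/t̪ʼ/, /kʰ/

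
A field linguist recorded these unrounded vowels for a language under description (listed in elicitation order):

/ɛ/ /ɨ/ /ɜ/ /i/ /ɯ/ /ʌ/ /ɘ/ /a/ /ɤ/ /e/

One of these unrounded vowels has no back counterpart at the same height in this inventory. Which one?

High: /i/ ~ /ɨ/ ~ /ɯ/
High-mid: /e/ ~ /ɘ/ ~ /ɤ/
Low-mid: /ɛ/ ~ /ɜ/ ~ /ʌ/
Low: only /a/ (front); no back partner.
So /a/ is the unpaired segment.

/a/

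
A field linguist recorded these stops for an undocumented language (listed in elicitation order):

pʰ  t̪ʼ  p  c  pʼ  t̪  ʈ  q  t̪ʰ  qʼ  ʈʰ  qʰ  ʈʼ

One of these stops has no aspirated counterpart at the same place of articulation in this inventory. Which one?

/c/

Bilabial: /p/ ~ /pʰ/ ~ /pʼ/
Dental: /t̪/ ~ /t̪ʰ/ ~ /t̪ʼ/
Retroflex: /ʈ/ ~ /ʈʰ/ ~ /ʈʼ/
Uvular: /q/ ~ /qʰ/ ~ /qʼ/
Palatal: only /c/ (plain); no aspirated partner.
So /c/ is the unpaired segment.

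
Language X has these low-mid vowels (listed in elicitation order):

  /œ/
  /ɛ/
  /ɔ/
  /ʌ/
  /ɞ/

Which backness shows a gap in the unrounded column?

backness          unrounded  rounded 
front             ɛ         œ       
central           —         ɞ       
back              ʌ         ɔ       
Every backness has an unrounded member except central, where /ɜ/ would be expected.

central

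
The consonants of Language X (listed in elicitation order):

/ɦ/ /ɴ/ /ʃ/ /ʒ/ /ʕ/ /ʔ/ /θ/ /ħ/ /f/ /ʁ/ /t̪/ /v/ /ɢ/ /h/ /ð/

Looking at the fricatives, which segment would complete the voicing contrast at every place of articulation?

labiodental: voiceless /f/, voiced /v/.
dental: voiceless /θ/, voiced /ð/.
postalveolar: voiceless /ʃ/, voiced /ʒ/.
uvular: voiceless —, voiced /ʁ/.
pharyngeal: voiceless /ħ/, voiced /ʕ/.
glottal: voiceless /h/, voiced /ɦ/.
The uvular row has no voiceless member, so the gap is the voiceless uvular fricative /χ/.

/χ/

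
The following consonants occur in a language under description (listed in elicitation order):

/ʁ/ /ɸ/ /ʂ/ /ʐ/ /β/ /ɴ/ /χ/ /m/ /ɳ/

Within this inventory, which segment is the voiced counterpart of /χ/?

/χ/ is a voiceless uvular fricative.
The voiced counterpart is a voiced uvular fricative — in this inventory, /ʁ/.

/ʁ/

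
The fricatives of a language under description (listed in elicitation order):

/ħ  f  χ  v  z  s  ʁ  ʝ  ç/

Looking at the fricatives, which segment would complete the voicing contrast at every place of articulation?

place of articulation  voiceless  voiced  
labiodental       f         v       
alveolar          s         z       
palatal           ç         ʝ       
uvular            χ         ʁ       
pharyngeal        ħ         —       
The pharyngeal row has no voiced member, so the gap is the voiced pharyngeal fricative /ʕ/.

/ʕ/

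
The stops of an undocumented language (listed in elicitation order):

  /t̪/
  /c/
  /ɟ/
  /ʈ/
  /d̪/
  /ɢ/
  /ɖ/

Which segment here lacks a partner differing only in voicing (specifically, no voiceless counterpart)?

/ɢ/

Dental: /t̪/ ~ /d̪/
Retroflex: /ʈ/ ~ /ɖ/
Palatal: /c/ ~ /ɟ/
Uvular: only /ɢ/ (voiced); no voiceless partner.
So /ɢ/ is the unpaired segment.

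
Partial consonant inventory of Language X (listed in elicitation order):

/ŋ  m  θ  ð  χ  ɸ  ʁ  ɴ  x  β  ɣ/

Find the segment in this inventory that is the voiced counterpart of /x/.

/x/ is a voiceless velar fricative.
The voiced counterpart is a voiced velar fricative — in this inventory, /ɣ/.

/ɣ/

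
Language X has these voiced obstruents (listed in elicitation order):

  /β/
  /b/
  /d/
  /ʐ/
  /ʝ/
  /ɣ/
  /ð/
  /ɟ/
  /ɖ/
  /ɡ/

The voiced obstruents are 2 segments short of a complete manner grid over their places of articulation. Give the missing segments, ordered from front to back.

bilabial: stop /b/, fricative /β/.
dental: stop —, fricative /ð/.
alveolar: stop /d/, fricative —.
retroflex: stop /ɖ/, fricative /ʐ/.
palatal: stop /ɟ/, fricative /ʝ/.
velar: stop /ɡ/, fricative /ɣ/.
Gaps, from front to back: dental lacks stop (/d̪/); alveolar lacks fricative (/z/).

/d̪/, /z/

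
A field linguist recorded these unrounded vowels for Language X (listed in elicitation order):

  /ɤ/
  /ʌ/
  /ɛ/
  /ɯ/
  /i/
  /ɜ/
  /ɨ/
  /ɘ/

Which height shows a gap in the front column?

high-mid

high: front /i/, central /ɨ/, back /ɯ/.
high-mid: front —, central /ɘ/, back /ɤ/.
low-mid: front /ɛ/, central /ɜ/, back /ʌ/.
Every height has a front member except high-mid, where /e/ would be expected.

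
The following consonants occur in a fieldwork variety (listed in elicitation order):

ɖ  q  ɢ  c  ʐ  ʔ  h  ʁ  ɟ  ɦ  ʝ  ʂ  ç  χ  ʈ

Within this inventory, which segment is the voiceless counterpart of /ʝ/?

/ʝ/ is a voiced palatal fricative.
The voiceless counterpart is a voiceless palatal fricative — in this inventory, /ç/.

/ç/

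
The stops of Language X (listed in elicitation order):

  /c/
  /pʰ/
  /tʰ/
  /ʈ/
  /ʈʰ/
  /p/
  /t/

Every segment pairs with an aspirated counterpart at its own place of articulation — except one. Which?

/c/

Bilabial: /p/ ~ /pʰ/
Alveolar: /t/ ~ /tʰ/
Retroflex: /ʈ/ ~ /ʈʰ/
Palatal: only /c/ (plain); no aspirated partner.
So /c/ is the unpaired segment.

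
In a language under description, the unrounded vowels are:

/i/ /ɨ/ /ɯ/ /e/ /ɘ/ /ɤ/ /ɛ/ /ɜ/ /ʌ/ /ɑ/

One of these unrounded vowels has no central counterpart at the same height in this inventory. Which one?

/ɑ/

High: /i/ ~ /ɨ/ ~ /ɯ/
High-mid: /e/ ~ /ɘ/ ~ /ɤ/
Low-mid: /ɛ/ ~ /ɜ/ ~ /ʌ/
Low: only /ɑ/ (back); no central partner.
So /ɑ/ is the unpaired segment.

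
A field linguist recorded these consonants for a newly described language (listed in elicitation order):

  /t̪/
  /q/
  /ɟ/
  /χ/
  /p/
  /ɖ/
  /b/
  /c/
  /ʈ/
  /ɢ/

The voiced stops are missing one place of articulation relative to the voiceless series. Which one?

bilabial: voiceless /p/, voiced /b/.
dental: voiceless /t̪/, voiced —.
retroflex: voiceless /ʈ/, voiced /ɖ/.
palatal: voiceless /c/, voiced /ɟ/.
uvular: voiceless /q/, voiced /ɢ/.
Every place of articulation has a voiced member except dental, where /d̪/ would be expected.

dental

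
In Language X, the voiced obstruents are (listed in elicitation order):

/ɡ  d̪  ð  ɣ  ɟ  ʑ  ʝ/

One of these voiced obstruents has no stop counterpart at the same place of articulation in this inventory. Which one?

/ʑ/

Dental: /d̪/ ~ /ð/
Palatal: /ɟ/ ~ /ʝ/
Velar: /ɡ/ ~ /ɣ/
Alveolo-palatal: only /ʑ/ (fricative); no stop partner.
So /ʑ/ is the unpaired segment.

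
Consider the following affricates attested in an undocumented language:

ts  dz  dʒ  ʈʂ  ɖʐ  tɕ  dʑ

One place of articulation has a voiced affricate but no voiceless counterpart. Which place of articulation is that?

postalveolar

place of articulation  voiceless  voiced  
alveolar          ts        dz      
postalveolar      —         dʒ      
retroflex         ʈʂ        ɖʐ      
alveolo-palatal   tɕ        dʑ      
Every place of articulation has a voiceless member except postalveolar, where /tʃ/ would be expected.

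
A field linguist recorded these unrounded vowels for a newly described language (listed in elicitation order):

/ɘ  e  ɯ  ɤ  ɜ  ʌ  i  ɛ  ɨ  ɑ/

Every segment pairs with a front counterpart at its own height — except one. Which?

High: /i/ ~ /ɨ/ ~ /ɯ/
High-mid: /e/ ~ /ɘ/ ~ /ɤ/
Low-mid: /ɛ/ ~ /ɜ/ ~ /ʌ/
Low: only /ɑ/ (back); no front partner.
So /ɑ/ is the unpaired segment.

/ɑ/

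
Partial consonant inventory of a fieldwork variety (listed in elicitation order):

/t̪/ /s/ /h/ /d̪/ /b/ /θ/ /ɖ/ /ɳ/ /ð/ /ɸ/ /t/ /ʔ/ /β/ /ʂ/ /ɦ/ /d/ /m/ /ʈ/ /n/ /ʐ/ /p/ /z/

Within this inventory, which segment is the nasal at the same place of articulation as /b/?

/m/

/b/ is a voiced bilabial stop.
The nasal at the same place is a bilabial nasal — in this inventory, /m/.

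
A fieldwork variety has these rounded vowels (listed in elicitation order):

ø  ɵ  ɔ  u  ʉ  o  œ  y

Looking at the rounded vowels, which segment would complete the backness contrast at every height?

/ɞ/

Front: /y/ (high), /ø/ (high-mid), /œ/ (low-mid).
Central: /ʉ/ (high), /ɵ/ (high-mid).
Back: /u/ (high), /o/ (high-mid), /ɔ/ (low-mid).
The low-mid row has no central member, so the gap is the low-mid central rounded vowel /ɞ/.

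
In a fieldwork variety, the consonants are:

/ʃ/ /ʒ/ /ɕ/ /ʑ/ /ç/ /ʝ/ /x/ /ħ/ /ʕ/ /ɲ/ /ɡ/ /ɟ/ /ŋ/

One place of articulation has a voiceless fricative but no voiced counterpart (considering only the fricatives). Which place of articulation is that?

velar

Voiceless: /ʃ/ (postalveolar), /ɕ/ (alveolo-palatal), /ç/ (palatal), /x/ (velar), /ħ/ (pharyngeal).
Voiced: /ʒ/ (postalveolar), /ʑ/ (alveolo-palatal), /ʝ/ (palatal), /ʕ/ (pharyngeal).
Every place of articulation has a voiced member except velar, where /ɣ/ would be expected.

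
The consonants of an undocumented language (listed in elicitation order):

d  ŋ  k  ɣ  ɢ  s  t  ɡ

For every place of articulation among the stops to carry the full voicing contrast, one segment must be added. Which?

Voiceless: /t/ (alveolar), /k/ (velar).
Voiced: /d/ (alveolar), /ɡ/ (velar), /ɢ/ (uvular).
The uvular row has no voiceless member, so the gap is the voiceless uvular stop /q/.

/q/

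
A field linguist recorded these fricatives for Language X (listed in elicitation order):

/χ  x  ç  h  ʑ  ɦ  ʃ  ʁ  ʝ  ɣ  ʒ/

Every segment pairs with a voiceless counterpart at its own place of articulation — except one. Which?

Postalveolar: /ʃ/ ~ /ʒ/
Palatal: /ç/ ~ /ʝ/
Velar: /x/ ~ /ɣ/
Uvular: /χ/ ~ /ʁ/
Glottal: /h/ ~ /ɦ/
Alveolo-palatal: only /ʑ/ (voiced); no voiceless partner.
So /ʑ/ is the unpaired segment.

/ʑ/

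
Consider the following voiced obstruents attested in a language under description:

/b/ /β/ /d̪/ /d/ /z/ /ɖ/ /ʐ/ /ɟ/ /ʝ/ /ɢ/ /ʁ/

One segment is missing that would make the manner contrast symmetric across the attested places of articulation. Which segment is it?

/ð/

Stop: /b/ (bilabial), /d̪/ (dental), /d/ (alveolar), /ɖ/ (retroflex), /ɟ/ (palatal), /ɢ/ (uvular).
Fricative: /β/ (bilabial), /z/ (alveolar), /ʐ/ (retroflex), /ʝ/ (palatal), /ʁ/ (uvular).
The dental row has no fricative member, so the gap is the dental fricative /ð/.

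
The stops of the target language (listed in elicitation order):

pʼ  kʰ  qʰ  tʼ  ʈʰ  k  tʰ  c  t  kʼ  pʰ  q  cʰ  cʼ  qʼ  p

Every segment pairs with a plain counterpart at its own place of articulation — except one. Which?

Bilabial: /p/ ~ /pʰ/ ~ /pʼ/
Alveolar: /t/ ~ /tʰ/ ~ /tʼ/
Palatal: /c/ ~ /cʰ/ ~ /cʼ/
Velar: /k/ ~ /kʰ/ ~ /kʼ/
Uvular: /q/ ~ /qʰ/ ~ /qʼ/
Retroflex: only /ʈʰ/ (aspirated); no plain partner.
So /ʈʰ/ is the unpaired segment.

/ʈʰ/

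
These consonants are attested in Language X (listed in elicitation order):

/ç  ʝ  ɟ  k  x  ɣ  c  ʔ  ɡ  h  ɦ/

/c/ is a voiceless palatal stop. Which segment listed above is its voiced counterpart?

The voiced counterpart is a voiced palatal stop — in this inventory, /ɟ/.

/ɟ/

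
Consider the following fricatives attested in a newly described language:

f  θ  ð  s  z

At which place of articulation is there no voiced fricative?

labiodental: voiceless /f/, voiced —.
dental: voiceless /θ/, voiced /ð/.
alveolar: voiceless /s/, voiced /z/.
Every place of articulation has a voiced member except labiodental, where /v/ would be expected.

labiodental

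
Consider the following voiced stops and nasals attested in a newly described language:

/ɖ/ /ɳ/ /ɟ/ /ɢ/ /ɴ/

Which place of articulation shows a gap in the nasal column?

Oral stop: /ɖ/ (retroflex), /ɟ/ (palatal), /ɢ/ (uvular).
Nasal: /ɳ/ (retroflex), /ɴ/ (uvular).
Every place of articulation has a nasal member except palatal, where /ɲ/ would be expected.

palatal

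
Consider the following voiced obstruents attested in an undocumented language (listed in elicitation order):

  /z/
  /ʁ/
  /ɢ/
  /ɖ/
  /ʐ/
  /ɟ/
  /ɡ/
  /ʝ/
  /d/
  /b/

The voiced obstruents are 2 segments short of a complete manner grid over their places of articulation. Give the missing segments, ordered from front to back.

Stop: /b/ (bilabial), /d/ (alveolar), /ɖ/ (retroflex), /ɟ/ (palatal), /ɡ/ (velar), /ɢ/ (uvular).
Fricative: /z/ (alveolar), /ʐ/ (retroflex), /ʝ/ (palatal), /ʁ/ (uvular).
Gaps, from front to back: bilabial lacks fricative (/β/); velar lacks fricative (/ɣ/).

/β/, /ɣ/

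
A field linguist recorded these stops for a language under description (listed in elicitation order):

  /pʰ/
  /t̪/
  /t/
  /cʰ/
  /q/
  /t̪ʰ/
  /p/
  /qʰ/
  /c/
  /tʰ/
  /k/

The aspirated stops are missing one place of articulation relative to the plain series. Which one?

place of articulation  plain     aspirated
bilabial          p         pʰ      
dental            t̪        t̪ʰ     
alveolar          t         tʰ      
palatal           c         cʰ      
velar             k         —       
uvular            q         qʰ      
Every place of articulation has an aspirated member except velar, where /kʰ/ would be expected.

velar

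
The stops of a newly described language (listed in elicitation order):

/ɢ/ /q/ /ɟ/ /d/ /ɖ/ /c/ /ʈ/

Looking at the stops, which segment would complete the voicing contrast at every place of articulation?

/t/

alveolar: voiceless —, voiced /d/.
retroflex: voiceless /ʈ/, voiced /ɖ/.
palatal: voiceless /c/, voiced /ɟ/.
uvular: voiceless /q/, voiced /ɢ/.
The alveolar row has no voiceless member, so the gap is the voiceless alveolar stop /t/.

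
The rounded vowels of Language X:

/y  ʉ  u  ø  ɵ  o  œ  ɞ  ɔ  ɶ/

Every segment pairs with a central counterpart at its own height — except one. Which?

/ɶ/

High: /y/ ~ /ʉ/ ~ /u/
High-mid: /ø/ ~ /ɵ/ ~ /o/
Low-mid: /œ/ ~ /ɞ/ ~ /ɔ/
Low: only /ɶ/ (front); no central partner.
So /ɶ/ is the unpaired segment.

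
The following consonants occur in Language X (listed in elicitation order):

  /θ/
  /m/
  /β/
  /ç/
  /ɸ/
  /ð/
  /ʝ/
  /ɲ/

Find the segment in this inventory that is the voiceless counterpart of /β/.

/ɸ/

/β/ is a voiced bilabial fricative.
The voiceless counterpart is a voiceless bilabial fricative — in this inventory, /ɸ/.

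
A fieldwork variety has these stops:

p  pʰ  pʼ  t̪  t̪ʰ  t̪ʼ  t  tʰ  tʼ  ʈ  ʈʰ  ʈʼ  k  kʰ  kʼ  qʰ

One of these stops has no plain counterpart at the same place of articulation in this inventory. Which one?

/qʰ/

Bilabial: /p/ ~ /pʰ/ ~ /pʼ/
Dental: /t̪/ ~ /t̪ʰ/ ~ /t̪ʼ/
Alveolar: /t/ ~ /tʰ/ ~ /tʼ/
Retroflex: /ʈ/ ~ /ʈʰ/ ~ /ʈʼ/
Velar: /k/ ~ /kʰ/ ~ /kʼ/
Uvular: only /qʰ/ (aspirated); no plain partner.
So /qʰ/ is the unpaired segment.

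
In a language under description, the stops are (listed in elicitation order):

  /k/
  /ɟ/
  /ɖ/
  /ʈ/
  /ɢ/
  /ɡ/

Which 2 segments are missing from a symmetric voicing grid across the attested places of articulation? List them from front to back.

/c/, /q/

Voiceless: /ʈ/ (retroflex), /k/ (velar).
Voiced: /ɖ/ (retroflex), /ɟ/ (palatal), /ɡ/ (velar), /ɢ/ (uvular).
Gaps, from front to back: palatal lacks voiceless (/c/); uvular lacks voiceless (/q/).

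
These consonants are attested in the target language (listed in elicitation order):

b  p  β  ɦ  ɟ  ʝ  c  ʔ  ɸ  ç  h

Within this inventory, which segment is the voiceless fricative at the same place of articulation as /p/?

/p/ is a voiceless bilabial stop.
The voiceless fricative at the same place is a voiceless bilabial fricative — in this inventory, /ɸ/.

/ɸ/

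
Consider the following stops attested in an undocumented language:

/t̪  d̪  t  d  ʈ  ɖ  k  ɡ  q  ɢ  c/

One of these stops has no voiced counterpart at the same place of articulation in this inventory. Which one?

Dental: /t̪/ ~ /d̪/
Alveolar: /t/ ~ /d/
Retroflex: /ʈ/ ~ /ɖ/
Velar: /k/ ~ /ɡ/
Uvular: /q/ ~ /ɢ/
Palatal: only /c/ (voiceless); no voiced partner.
So /c/ is the unpaired segment.

/c/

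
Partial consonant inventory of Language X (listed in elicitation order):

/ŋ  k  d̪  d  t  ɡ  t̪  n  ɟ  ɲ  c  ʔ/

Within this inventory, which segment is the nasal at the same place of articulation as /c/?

/ɲ/

/c/ is a voiceless palatal stop.
The nasal at the same place is a palatal nasal — in this inventory, /ɲ/.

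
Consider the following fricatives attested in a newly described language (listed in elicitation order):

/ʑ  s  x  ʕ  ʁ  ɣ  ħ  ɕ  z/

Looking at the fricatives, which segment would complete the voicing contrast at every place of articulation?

/χ/

place of articulation  voiceless  voiced  
alveolar          s         z       
alveolo-palatal   ɕ         ʑ       
velar             x         ɣ       
uvular            —         ʁ       
pharyngeal        ħ         ʕ       
The uvular row has no voiceless member, so the gap is the voiceless uvular fricative /χ/.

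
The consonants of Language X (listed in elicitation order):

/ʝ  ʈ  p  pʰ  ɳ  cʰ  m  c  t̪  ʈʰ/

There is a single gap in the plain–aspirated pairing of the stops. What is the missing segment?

place of articulation  plain     aspirated
bilabial          p         pʰ      
dental            t̪        —       
retroflex         ʈ         ʈʰ      
palatal           c         cʰ      
The dental row has no aspirated member, so the gap is the aspirated dental stop /t̪ʰ/.

/t̪ʰ/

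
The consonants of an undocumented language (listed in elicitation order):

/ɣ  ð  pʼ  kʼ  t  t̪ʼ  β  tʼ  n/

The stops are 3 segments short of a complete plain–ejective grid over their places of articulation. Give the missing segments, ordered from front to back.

Plain: /t/ (alveolar).
Ejective: /pʼ/ (bilabial), /t̪ʼ/ (dental), /tʼ/ (alveolar), /kʼ/ (velar).
Gaps, from front to back: bilabial lacks plain (/p/); dental lacks plain (/t̪/); velar lacks plain (/k/).

/p/, /t̪/, /k/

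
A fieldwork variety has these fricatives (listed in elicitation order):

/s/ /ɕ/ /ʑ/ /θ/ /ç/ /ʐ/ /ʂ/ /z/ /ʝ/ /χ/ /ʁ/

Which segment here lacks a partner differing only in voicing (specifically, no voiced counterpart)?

Alveolar: /s/ ~ /z/
Retroflex: /ʂ/ ~ /ʐ/
Alveolo-palatal: /ɕ/ ~ /ʑ/
Palatal: /ç/ ~ /ʝ/
Uvular: /χ/ ~ /ʁ/
Dental: only /θ/ (voiceless); no voiced partner.
So /θ/ is the unpaired segment.

/θ/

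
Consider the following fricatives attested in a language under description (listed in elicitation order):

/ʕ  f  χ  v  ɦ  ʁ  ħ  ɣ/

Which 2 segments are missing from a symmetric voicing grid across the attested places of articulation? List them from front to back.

labiodental: voiceless /f/, voiced /v/.
velar: voiceless —, voiced /ɣ/.
uvular: voiceless /χ/, voiced /ʁ/.
pharyngeal: voiceless /ħ/, voiced /ʕ/.
glottal: voiceless —, voiced /ɦ/.
Gaps, from front to back: velar lacks voiceless (/x/); glottal lacks voiceless (/h/).

/x/, /h/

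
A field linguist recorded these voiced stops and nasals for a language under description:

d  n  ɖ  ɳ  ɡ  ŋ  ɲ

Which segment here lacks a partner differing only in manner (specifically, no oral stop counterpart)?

Alveolar: /d/ ~ /n/
Retroflex: /ɖ/ ~ /ɳ/
Velar: /ɡ/ ~ /ŋ/
Palatal: only /ɲ/ (nasal); no oral stop partner.
So /ɲ/ is the unpaired segment.

/ɲ/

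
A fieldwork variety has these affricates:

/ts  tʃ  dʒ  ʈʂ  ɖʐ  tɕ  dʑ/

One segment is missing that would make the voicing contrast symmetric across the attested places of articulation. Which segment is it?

place of articulation  voiceless  voiced  
alveolar          ts        —       
postalveolar      tʃ        dʒ      
retroflex         ʈʂ        ɖʐ      
alveolo-palatal   tɕ        dʑ      
The alveolar row has no voiced member, so the gap is the voiced alveolar affricate /dz/.

/dz/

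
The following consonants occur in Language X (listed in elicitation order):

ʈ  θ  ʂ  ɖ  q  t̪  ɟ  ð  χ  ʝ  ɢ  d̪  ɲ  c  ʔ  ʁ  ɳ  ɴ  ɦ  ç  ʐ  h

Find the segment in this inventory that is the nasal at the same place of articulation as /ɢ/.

/ɴ/

/ɢ/ is a voiced uvular stop.
The nasal at the same place is an uvular nasal — in this inventory, /ɴ/.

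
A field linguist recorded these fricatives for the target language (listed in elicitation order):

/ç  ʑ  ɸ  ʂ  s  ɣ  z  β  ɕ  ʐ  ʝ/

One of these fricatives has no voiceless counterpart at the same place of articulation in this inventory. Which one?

/ɣ/

Bilabial: /ɸ/ ~ /β/
Alveolar: /s/ ~ /z/
Retroflex: /ʂ/ ~ /ʐ/
Alveolo-palatal: /ɕ/ ~ /ʑ/
Palatal: /ç/ ~ /ʝ/
Velar: only /ɣ/ (voiced); no voiceless partner.
So /ɣ/ is the unpaired segment.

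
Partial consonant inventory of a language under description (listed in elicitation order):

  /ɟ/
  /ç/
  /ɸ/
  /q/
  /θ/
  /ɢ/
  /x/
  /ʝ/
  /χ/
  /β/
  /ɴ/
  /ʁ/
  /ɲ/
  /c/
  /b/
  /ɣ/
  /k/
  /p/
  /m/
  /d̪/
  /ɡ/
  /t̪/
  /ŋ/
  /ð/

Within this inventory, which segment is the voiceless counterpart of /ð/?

/θ/

/ð/ is a voiced dental fricative.
The voiceless counterpart is a voiceless dental fricative — in this inventory, /θ/.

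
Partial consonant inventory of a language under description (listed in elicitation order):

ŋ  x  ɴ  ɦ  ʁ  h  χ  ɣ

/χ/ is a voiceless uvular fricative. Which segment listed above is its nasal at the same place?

/ɴ/

The nasal at the same place is an uvular nasal — in this inventory, /ɴ/.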